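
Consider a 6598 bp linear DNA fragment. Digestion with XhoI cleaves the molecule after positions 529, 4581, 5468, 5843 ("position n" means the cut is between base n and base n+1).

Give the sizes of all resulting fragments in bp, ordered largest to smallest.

4052, 887, 755, 529, 375 bp

Linear molecule, 4 cuts → 5 fragments:
  529 − 0 = 529 bp
  4581 − 529 = 4052 bp
  5468 − 4581 = 887 bp
  5843 − 5468 = 375 bp
  6598 − 5843 = 755 bp
Sorted largest to smallest: 4052, 887, 755, 529, 375 bp.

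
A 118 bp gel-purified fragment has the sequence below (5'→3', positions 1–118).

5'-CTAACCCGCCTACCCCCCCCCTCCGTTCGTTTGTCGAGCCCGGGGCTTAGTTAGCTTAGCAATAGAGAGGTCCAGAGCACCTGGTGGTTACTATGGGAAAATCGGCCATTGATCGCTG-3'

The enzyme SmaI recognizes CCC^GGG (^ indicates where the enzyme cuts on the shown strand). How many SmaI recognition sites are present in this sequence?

1

CCCGGG occurs starting at position 39.
SmaI cuts at 1 site.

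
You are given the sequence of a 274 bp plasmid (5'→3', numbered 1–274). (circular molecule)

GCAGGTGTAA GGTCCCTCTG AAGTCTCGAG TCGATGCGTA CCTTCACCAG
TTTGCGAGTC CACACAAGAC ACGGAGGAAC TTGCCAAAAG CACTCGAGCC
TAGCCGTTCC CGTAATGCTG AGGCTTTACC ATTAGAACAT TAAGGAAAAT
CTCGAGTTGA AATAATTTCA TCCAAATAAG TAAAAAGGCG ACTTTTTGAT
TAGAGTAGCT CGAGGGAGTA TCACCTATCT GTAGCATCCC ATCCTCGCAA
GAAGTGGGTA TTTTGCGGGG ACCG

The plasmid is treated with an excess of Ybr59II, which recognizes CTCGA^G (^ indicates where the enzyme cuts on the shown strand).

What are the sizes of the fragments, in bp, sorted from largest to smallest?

90, 68, 58, 58 bp

Ybr59II sites (CTCGAG) start at positions 25, 93, 151, 209.
Ybr59II cuts after base 5 of each site (before the last base), so after positions 29, 97, 155, 213.
Circular molecule, 4 cuts → 4 fragments:
  30–97 → 68 bp
  98–155 → 58 bp
  156–213 → 58 bp
  214–274 then 1–29 → 61 + 29 = 90 bp
Sorted largest to smallest: 90, 68, 58, 58 bp.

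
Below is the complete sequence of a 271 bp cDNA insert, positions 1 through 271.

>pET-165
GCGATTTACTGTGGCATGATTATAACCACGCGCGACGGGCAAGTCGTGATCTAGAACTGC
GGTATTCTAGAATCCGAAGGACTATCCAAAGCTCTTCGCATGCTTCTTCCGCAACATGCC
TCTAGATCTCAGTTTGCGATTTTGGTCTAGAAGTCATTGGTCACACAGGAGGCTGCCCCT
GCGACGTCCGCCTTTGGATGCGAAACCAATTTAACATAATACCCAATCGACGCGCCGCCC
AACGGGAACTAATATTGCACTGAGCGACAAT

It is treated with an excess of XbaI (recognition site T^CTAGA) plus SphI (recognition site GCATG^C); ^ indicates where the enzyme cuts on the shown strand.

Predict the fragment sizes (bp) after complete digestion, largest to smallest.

125, 50, 36, 25, 19, 16 bp

XbaI sites (TCTAGA) start at positions 50, 66, 121, 146.
XbaI cuts after the first base of each site, so after positions 50, 66, 121, 146.
The SphI site (GCATGC) starts at position 98.
SphI cuts after base 5 of each site (before the last base), so after position 102.
Combined cut positions: 50, 66, 102, 121, 146.
Linear molecule, 5 cuts → 6 fragments:
  1–50 → 50 bp
  51–66 → 16 bp
  67–102 → 36 bp
  103–121 → 19 bp
  122–146 → 25 bp
  147–271 → 125 bp
Sorted largest to smallest: 125, 50, 36, 25, 19, 16 bp.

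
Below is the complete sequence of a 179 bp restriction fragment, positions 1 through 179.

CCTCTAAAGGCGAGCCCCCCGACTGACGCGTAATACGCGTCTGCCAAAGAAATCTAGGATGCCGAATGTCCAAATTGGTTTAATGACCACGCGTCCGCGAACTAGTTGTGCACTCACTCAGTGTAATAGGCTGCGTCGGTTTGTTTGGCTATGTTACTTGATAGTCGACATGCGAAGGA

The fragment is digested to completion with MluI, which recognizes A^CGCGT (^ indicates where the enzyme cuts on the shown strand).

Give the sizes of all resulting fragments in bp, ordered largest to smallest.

90, 54, 26, 9 bp

MluI sites (ACGCGT) start at positions 26, 35, 89.
MluI cuts after the first base of each site, so after positions 26, 35, 89.
Linear molecule, 3 cuts → 4 fragments:
  1–26 → 26 bp
  27–35 → 9 bp
  36–89 → 54 bp
  90–179 → 90 bp
Sorted largest to smallest: 90, 54, 26, 9 bp.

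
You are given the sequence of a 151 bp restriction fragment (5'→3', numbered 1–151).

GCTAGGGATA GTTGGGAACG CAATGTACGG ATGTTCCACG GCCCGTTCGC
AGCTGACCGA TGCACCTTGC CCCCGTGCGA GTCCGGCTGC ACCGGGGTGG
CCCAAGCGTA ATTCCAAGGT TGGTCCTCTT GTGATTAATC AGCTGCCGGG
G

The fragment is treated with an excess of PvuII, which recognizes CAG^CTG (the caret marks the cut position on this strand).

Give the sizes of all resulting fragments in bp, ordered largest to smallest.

PvuII sites (CAGCTG) start at positions 50, 140.
PvuII cuts after base 3 of each site, so after positions 52, 142.
Linear molecule, 2 cuts → 3 fragments:
  1–52 → 52 bp
  53–142 → 90 bp
  143–151 → 9 bp
Sorted largest to smallest: 90, 52, 9 bp.

90, 52, 9 bp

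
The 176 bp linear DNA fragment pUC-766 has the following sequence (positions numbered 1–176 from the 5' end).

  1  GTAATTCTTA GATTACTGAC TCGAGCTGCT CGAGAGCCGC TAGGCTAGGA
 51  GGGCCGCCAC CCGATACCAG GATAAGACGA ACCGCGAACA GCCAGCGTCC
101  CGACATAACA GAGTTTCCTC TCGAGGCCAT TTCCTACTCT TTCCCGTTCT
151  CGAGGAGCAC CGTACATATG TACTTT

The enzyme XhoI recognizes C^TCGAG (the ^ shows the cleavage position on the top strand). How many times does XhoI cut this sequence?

CTCGAG occurs starting at positions 20, 29, 120, 149.
XhoI cuts at 4 sites.

4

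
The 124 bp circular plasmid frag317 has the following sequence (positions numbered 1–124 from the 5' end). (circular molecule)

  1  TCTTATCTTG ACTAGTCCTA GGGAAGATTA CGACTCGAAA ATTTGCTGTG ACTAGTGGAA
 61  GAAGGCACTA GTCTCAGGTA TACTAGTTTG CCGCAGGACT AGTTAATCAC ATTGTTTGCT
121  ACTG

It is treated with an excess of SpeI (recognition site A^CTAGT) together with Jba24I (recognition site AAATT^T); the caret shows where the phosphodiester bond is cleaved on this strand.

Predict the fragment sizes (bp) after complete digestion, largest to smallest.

SpeI sites (ACTAGT) start at positions 11, 51, 67, 82, 98.
SpeI cuts after the first base of each site, so after positions 11, 51, 67, 82, 98.
The Jba24I site (AAATTT) starts at position 39.
Jba24I cuts after base 5 of each site (before the last base), so after position 43.
Combined cut positions: 11, 43, 51, 67, 82, 98.
Circular molecule, 6 cuts → 6 fragments:
  12–43 → 32 bp
  44–51 → 8 bp
  52–67 → 16 bp
  68–82 → 15 bp
  83–98 → 16 bp
  99–124 then 1–11 → 26 + 11 = 37 bp
Sorted largest to smallest: 37, 32, 16, 16, 15, 8 bp.

37, 32, 16, 16, 15, 8 bp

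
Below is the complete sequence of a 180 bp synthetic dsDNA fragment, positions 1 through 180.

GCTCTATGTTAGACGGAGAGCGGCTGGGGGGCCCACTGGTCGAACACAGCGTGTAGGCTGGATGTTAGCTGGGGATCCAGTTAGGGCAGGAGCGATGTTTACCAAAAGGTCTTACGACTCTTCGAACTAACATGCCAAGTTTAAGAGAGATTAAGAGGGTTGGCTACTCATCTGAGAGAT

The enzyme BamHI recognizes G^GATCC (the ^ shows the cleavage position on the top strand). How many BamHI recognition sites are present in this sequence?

GGATCC occurs starting at position 73.
BamHI cuts at 1 site.

1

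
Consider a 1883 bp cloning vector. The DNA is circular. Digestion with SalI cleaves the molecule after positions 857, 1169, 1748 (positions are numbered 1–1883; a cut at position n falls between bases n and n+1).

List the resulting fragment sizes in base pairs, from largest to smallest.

Circular molecule, 3 cuts → 3 fragments:
  1169 − 857 = 312 bp
  1748 − 1169 = 579 bp
  wrap: 1883 − 1748 + 857 = 992 bp
Sorted largest to smallest: 992, 579, 312 bp.

992, 579, 312 bp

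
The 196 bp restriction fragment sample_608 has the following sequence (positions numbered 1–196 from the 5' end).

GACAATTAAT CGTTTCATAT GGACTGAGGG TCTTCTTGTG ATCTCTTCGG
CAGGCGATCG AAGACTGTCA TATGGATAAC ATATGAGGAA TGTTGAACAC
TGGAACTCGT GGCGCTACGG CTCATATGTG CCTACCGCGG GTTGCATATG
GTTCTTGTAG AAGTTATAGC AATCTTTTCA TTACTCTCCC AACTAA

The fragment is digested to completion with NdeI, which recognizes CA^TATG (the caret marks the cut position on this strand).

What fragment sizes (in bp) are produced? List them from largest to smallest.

NdeI sites (CATATG) start at positions 16, 69, 80, 123, 145.
NdeI cuts after base 2 of each site, so after positions 17, 70, 81, 124, 146.
Linear molecule, 5 cuts → 6 fragments:
  1–17 → 17 bp
  18–70 → 53 bp
  71–81 → 11 bp
  82–124 → 43 bp
  125–146 → 22 bp
  147–196 → 50 bp
Sorted largest to smallest: 53, 50, 43, 22, 17, 11 bp.

53, 50, 43, 22, 17, 11 bp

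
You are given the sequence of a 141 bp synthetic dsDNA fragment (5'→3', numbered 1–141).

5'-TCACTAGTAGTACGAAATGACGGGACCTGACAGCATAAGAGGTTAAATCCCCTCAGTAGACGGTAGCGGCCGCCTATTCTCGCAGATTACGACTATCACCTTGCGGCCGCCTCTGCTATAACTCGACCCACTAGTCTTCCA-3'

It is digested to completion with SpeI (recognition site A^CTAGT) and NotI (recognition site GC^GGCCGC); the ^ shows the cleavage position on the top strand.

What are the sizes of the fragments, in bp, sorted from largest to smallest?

64, 37, 26, 11, 3 bp

SpeI sites (ACTAGT) start at positions 3, 130.
SpeI cuts after the first base of each site, so after positions 3, 130.
NotI sites (GCGGCCGC) start at positions 66, 103.
NotI cuts after base 2 of each site, so after positions 67, 104.
Combined cut positions: 3, 67, 104, 130.
Linear molecule, 4 cuts → 5 fragments:
  1–3 → 3 bp
  4–67 → 64 bp
  68–104 → 37 bp
  105–130 → 26 bp
  131–141 → 11 bp
Sorted largest to smallest: 64, 37, 26, 11, 3 bp.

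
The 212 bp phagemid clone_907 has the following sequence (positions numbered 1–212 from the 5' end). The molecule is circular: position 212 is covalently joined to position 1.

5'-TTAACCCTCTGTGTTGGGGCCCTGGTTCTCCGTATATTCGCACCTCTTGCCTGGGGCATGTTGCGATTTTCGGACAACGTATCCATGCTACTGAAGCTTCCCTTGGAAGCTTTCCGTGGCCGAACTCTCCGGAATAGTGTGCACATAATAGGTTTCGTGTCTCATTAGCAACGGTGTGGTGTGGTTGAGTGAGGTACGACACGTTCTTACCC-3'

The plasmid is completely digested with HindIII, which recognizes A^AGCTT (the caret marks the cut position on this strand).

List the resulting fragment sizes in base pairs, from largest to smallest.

199, 13 bp

HindIII sites (AAGCTT) start at positions 94, 107.
HindIII cuts after the first base of each site, so after positions 94, 107.
Circular molecule, 2 cuts → 2 fragments:
  95–107 → 13 bp
  108–212 then 1–94 → 105 + 94 = 199 bp
Sorted largest to smallest: 199, 13 bp.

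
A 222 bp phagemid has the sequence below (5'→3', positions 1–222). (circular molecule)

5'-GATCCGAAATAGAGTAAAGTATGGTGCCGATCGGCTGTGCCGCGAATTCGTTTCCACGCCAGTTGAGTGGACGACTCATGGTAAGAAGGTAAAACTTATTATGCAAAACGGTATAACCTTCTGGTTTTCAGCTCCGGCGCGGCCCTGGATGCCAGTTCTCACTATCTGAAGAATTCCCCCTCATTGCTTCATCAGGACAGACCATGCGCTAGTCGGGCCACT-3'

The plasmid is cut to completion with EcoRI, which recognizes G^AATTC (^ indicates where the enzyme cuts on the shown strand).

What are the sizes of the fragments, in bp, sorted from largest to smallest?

127, 95 bp

EcoRI sites (GAATTC) start at positions 44, 171.
EcoRI cuts after the first base of each site, so after positions 44, 171.
Circular molecule, 2 cuts → 2 fragments:
  45–171 → 127 bp
  172–222 then 1–44 → 51 + 44 = 95 bp
Sorted largest to smallest: 127, 95 bp.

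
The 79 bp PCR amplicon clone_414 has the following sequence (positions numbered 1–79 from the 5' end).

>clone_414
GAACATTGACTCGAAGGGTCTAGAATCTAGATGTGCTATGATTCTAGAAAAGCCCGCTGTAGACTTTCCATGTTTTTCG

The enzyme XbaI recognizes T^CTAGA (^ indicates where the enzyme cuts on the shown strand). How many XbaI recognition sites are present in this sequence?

3

TCTAGA occurs starting at positions 19, 26, 43.
XbaI cuts at 3 sites.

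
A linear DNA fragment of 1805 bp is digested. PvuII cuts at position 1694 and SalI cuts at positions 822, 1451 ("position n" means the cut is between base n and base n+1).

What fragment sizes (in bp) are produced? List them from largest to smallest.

822, 629, 243, 111 bp

Combined cut positions (sorted): 822, 1451, 1694.
Linear molecule, 3 cuts → 4 fragments:
  822 − 0 = 822 bp
  1451 − 822 = 629 bp
  1694 − 1451 = 243 bp
  1805 − 1694 = 111 bp
Sorted largest to smallest: 822, 629, 243, 111 bp.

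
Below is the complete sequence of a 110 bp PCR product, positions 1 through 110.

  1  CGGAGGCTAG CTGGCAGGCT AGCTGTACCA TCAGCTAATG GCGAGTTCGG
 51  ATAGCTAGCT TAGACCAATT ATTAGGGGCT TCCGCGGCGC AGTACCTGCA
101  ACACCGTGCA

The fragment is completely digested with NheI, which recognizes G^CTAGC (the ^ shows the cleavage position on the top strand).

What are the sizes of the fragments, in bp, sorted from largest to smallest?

56, 36, 12, 6 bp

NheI sites (GCTAGC) start at positions 6, 18, 54.
NheI cuts after the first base of each site, so after positions 6, 18, 54.
Linear molecule, 3 cuts → 4 fragments:
  1–6 → 6 bp
  7–18 → 12 bp
  19–54 → 36 bp
  55–110 → 56 bp
Sorted largest to smallest: 56, 36, 12, 6 bp.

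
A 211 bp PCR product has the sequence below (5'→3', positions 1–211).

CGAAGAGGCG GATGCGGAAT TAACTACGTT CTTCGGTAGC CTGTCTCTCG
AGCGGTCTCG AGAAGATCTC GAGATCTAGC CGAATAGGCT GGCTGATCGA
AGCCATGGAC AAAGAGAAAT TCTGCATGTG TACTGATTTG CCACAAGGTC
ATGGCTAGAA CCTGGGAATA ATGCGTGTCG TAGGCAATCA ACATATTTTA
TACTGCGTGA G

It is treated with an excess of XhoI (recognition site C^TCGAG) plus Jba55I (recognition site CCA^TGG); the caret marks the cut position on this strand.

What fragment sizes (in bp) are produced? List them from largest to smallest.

106, 47, 37, 11, 10 bp

XhoI sites (CTCGAG) start at positions 47, 57, 68.
XhoI cuts after the first base of each site, so after positions 47, 57, 68.
The Jba55I site (CCATGG) starts at position 103.
Jba55I cuts after base 3 of each site, so after position 105.
Combined cut positions: 47, 57, 68, 105.
Linear molecule, 4 cuts → 5 fragments:
  1–47 → 47 bp
  48–57 → 10 bp
  58–68 → 11 bp
  69–105 → 37 bp
  106–211 → 106 bp
Sorted largest to smallest: 106, 47, 37, 11, 10 bp.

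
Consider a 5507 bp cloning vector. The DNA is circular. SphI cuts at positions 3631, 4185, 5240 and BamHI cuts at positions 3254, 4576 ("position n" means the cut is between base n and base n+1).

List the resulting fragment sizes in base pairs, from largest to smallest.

3521, 664, 554, 391, 377 bp

Combined cut positions (sorted): 3254, 3631, 4185, 4576, 5240.
Circular molecule, 5 cuts → 5 fragments:
  3631 − 3254 = 377 bp
  4185 − 3631 = 554 bp
  4576 − 4185 = 391 bp
  5240 − 4576 = 664 bp
  wrap: 5507 − 5240 + 3254 = 3521 bp
Sorted largest to smallest: 3521, 664, 554, 391, 377 bp.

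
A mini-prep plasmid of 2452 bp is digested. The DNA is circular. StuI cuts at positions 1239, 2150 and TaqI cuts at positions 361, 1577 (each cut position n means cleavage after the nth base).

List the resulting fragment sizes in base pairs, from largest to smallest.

Combined cut positions (sorted): 361, 1239, 1577, 2150.
Circular molecule, 4 cuts → 4 fragments:
  1239 − 361 = 878 bp
  1577 − 1239 = 338 bp
  2150 − 1577 = 573 bp
  wrap: 2452 − 2150 + 361 = 663 bp
Sorted largest to smallest: 878, 663, 573, 338 bp.

878, 663, 573, 338 bp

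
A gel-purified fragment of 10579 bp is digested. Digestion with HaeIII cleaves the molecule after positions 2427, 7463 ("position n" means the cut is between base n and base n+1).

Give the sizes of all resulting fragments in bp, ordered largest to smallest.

5036, 3116, 2427 bp

Linear molecule, 2 cuts → 3 fragments:
  2427 − 0 = 2427 bp
  7463 − 2427 = 5036 bp
  10579 − 7463 = 3116 bp
Sorted largest to smallest: 5036, 3116, 2427 bp.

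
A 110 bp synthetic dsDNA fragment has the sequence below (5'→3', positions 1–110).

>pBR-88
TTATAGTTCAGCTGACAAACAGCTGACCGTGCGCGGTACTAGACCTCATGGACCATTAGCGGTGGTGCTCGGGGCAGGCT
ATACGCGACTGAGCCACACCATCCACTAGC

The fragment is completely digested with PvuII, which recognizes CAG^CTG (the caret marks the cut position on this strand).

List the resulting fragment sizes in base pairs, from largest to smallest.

PvuII sites (CAGCTG) start at positions 9, 20.
PvuII cuts after base 3 of each site, so after positions 11, 22.
Linear molecule, 2 cuts → 3 fragments:
  1–11 → 11 bp
  12–22 → 11 bp
  23–110 → 88 bp
Sorted largest to smallest: 88, 11, 11 bp.

88, 11, 11 bp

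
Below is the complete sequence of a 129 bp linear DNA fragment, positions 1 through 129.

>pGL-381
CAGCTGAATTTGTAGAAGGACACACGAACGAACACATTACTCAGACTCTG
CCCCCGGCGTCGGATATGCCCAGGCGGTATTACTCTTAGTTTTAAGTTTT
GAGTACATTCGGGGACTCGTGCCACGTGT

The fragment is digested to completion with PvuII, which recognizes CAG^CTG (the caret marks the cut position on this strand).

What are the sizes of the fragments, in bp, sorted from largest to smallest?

The PvuII site (CAGCTG) starts at position 1.
PvuII cuts after base 3 of each site, so after position 3.
Linear molecule, 1 cut → 2 fragments:
  1–3 → 3 bp
  4–129 → 126 bp
Sorted largest to smallest: 126, 3 bp.

126, 3 bp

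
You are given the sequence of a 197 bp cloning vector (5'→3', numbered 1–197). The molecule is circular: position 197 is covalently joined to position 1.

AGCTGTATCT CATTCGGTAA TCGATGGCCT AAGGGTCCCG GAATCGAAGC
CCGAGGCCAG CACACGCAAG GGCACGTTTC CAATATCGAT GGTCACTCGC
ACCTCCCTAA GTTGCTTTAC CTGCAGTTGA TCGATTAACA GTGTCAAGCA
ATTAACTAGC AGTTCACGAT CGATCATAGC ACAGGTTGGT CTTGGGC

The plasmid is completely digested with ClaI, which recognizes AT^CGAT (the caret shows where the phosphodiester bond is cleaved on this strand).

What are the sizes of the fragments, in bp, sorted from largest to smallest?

65, 48, 45, 39 bp

ClaI sites (ATCGAT) start at positions 20, 85, 130, 169.
ClaI cuts after base 2 of each site, so after positions 21, 86, 131, 170.
Circular molecule, 4 cuts → 4 fragments:
  22–86 → 65 bp
  87–131 → 45 bp
  132–170 → 39 bp
  171–197 then 1–21 → 27 + 21 = 48 bp
Sorted largest to smallest: 65, 48, 45, 39 bp.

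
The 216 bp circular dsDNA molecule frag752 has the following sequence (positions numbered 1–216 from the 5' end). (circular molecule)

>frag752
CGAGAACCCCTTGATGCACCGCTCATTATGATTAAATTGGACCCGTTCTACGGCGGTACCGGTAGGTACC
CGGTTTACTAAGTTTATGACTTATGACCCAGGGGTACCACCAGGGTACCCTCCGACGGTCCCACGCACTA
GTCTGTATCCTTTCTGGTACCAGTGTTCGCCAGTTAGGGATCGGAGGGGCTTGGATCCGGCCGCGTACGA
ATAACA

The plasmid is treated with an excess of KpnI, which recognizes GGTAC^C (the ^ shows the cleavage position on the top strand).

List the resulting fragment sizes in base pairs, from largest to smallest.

KpnI sites (GGTACC) start at positions 55, 65, 103, 114, 156.
KpnI cuts after base 5 of each site (before the last base), so after positions 59, 69, 107, 118, 160.
Circular molecule, 5 cuts → 5 fragments:
  60–69 → 10 bp
  70–107 → 38 bp
  108–118 → 11 bp
  119–160 → 42 bp
  161–216 then 1–59 → 56 + 59 = 115 bp
Sorted largest to smallest: 115, 42, 38, 11, 10 bp.

115, 42, 38, 11, 10 bp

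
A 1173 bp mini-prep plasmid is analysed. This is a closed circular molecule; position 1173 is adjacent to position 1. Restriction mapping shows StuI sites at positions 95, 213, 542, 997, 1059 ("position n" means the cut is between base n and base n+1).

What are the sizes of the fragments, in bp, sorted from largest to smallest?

Circular molecule, 5 cuts → 5 fragments:
  213 − 95 = 118 bp
  542 − 213 = 329 bp
  997 − 542 = 455 bp
  1059 − 997 = 62 bp
  wrap: 1173 − 1059 + 95 = 209 bp
Sorted largest to smallest: 455, 329, 209, 118, 62 bp.

455, 329, 209, 118, 62 bp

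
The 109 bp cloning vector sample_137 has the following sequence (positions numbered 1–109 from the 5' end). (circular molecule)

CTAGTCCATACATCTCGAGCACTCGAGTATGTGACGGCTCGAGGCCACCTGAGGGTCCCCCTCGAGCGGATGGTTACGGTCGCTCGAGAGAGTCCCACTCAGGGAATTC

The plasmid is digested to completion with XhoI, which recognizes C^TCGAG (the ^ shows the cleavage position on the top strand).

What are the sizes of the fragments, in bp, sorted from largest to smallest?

40, 23, 22, 16, 8 bp

XhoI sites (CTCGAG) start at positions 14, 22, 38, 61, 83.
XhoI cuts after the first base of each site, so after positions 14, 22, 38, 61, 83.
Circular molecule, 5 cuts → 5 fragments:
  15–22 → 8 bp
  23–38 → 16 bp
  39–61 → 23 bp
  62–83 → 22 bp
  84–109 then 1–14 → 26 + 14 = 40 bp
Sorted largest to smallest: 40, 23, 22, 16, 8 bp.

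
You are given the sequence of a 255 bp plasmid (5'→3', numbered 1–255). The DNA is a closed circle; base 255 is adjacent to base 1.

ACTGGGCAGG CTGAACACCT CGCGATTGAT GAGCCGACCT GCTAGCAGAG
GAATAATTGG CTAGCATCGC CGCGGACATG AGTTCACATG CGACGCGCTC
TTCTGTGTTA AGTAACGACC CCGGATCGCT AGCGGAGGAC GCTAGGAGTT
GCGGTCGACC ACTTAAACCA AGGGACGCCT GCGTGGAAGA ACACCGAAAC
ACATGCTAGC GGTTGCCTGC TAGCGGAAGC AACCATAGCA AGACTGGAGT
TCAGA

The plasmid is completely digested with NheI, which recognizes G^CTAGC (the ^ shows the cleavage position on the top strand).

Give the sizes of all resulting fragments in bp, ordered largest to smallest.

77, 77, 68, 19, 14 bp

NheI sites (GCTAGC) start at positions 41, 60, 128, 205, 219.
NheI cuts after the first base of each site, so after positions 41, 60, 128, 205, 219.
Circular molecule, 5 cuts → 5 fragments:
  42–60 → 19 bp
  61–128 → 68 bp
  129–205 → 77 bp
  206–219 → 14 bp
  220–255 then 1–41 → 36 + 41 = 77 bp
Sorted largest to smallest: 77, 77, 68, 19, 14 bp.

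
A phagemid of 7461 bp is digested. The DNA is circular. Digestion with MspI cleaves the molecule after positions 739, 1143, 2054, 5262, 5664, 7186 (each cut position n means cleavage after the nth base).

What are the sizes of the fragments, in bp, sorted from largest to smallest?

3208, 1522, 1014, 911, 404, 402 bp

Circular molecule, 6 cuts → 6 fragments:
  1143 − 739 = 404 bp
  2054 − 1143 = 911 bp
  5262 − 2054 = 3208 bp
  5664 − 5262 = 402 bp
  7186 − 5664 = 1522 bp
  wrap: 7461 − 7186 + 739 = 1014 bp
Sorted largest to smallest: 3208, 1522, 1014, 911, 404, 402 bp.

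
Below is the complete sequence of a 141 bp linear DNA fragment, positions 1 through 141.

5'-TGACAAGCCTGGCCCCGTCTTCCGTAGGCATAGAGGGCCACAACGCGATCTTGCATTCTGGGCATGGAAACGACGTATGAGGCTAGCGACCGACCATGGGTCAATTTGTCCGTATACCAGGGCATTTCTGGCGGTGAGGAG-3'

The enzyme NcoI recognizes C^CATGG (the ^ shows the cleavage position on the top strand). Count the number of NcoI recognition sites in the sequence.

CCATGG occurs starting at position 94.
NcoI cuts at 1 site.

1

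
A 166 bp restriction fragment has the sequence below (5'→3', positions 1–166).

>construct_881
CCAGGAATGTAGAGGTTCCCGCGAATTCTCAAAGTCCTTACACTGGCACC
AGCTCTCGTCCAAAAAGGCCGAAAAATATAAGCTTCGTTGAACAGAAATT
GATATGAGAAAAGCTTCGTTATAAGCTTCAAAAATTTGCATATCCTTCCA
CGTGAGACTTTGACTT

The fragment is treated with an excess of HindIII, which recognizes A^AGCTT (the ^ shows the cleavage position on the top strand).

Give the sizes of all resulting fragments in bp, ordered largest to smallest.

80, 43, 31, 12 bp

HindIII sites (AAGCTT) start at positions 80, 111, 123.
HindIII cuts after the first base of each site, so after positions 80, 111, 123.
Linear molecule, 3 cuts → 4 fragments:
  1–80 → 80 bp
  81–111 → 31 bp
  112–123 → 12 bp
  124–166 → 43 bp
Sorted largest to smallest: 80, 43, 31, 12 bp.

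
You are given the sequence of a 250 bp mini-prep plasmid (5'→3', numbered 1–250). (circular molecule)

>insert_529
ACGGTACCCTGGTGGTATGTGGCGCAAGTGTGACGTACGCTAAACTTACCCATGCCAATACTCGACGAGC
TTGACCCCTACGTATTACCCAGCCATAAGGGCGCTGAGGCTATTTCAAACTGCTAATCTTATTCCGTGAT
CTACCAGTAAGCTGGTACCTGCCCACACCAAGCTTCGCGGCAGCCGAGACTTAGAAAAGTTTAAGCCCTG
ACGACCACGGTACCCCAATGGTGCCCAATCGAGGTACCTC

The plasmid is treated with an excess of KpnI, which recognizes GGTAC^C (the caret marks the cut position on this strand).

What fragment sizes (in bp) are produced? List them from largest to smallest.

KpnI sites (GGTACC) start at positions 3, 154, 219, 243.
KpnI cuts after base 5 of each site (before the last base), so after positions 7, 158, 223, 247.
Circular molecule, 4 cuts → 4 fragments:
  8–158 → 151 bp
  159–223 → 65 bp
  224–247 → 24 bp
  248–250 then 1–7 → 3 + 7 = 10 bp
Sorted largest to smallest: 151, 65, 24, 10 bp.

151, 65, 24, 10 bp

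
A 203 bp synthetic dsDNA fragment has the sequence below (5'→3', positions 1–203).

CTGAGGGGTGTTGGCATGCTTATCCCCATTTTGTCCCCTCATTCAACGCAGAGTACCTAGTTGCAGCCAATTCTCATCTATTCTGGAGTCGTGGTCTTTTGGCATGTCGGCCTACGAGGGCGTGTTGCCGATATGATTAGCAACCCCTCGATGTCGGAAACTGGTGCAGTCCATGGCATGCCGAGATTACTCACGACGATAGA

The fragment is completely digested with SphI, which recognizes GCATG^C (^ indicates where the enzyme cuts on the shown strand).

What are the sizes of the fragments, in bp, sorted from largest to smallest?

SphI sites (GCATGC) start at positions 14, 176.
SphI cuts after base 5 of each site (before the last base), so after positions 18, 180.
Linear molecule, 2 cuts → 3 fragments:
  1–18 → 18 bp
  19–180 → 162 bp
  181–203 → 23 bp
Sorted largest to smallest: 162, 23, 18 bp.

162, 23, 18 bp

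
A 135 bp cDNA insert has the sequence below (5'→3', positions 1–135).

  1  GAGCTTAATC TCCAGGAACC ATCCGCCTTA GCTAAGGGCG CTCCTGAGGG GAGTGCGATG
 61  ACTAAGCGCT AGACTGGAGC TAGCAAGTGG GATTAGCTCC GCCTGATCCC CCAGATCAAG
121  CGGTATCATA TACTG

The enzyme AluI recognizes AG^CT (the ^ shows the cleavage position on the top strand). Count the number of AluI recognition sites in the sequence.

4

AGCT occurs starting at positions 2, 30, 78, 95.
AluI cuts at 4 sites.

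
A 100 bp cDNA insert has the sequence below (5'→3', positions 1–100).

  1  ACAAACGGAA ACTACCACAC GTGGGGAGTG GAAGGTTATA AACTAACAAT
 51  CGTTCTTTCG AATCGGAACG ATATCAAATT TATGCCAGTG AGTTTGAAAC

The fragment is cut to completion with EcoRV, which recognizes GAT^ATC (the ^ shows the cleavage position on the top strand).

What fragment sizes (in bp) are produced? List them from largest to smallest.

The EcoRV site (GATATC) starts at position 70.
EcoRV cuts after base 3 of each site, so after position 72.
Linear molecule, 1 cut → 2 fragments:
  1–72 → 72 bp
  73–100 → 28 bp
Sorted largest to smallest: 72, 28 bp.

72, 28 bp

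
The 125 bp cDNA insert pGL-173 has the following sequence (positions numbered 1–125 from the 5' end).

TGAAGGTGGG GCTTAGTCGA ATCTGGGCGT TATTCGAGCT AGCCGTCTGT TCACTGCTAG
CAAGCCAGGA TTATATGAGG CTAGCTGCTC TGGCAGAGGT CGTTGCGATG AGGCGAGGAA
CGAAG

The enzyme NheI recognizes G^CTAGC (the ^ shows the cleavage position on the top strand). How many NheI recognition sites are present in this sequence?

GCTAGC occurs starting at positions 38, 56, 80.
NheI cuts at 3 sites.

3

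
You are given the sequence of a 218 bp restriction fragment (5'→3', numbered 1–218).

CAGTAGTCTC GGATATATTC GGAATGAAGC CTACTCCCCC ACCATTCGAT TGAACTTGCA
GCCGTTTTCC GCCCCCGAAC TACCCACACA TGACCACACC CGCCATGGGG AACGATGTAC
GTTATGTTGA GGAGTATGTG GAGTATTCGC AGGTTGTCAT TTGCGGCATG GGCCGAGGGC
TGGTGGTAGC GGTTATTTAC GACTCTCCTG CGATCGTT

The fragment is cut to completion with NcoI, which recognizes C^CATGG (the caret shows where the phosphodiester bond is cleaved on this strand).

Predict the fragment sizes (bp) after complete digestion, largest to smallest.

The NcoI site (CCATGG) starts at position 103.
NcoI cuts after the first base of each site, so after position 103.
Linear molecule, 1 cut → 2 fragments:
  1–103 → 103 bp
  104–218 → 115 bp
Sorted largest to smallest: 115, 103 bp.

115, 103 bp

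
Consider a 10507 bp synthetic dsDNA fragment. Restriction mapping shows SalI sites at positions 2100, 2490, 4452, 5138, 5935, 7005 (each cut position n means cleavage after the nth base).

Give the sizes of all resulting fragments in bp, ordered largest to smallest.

3502, 2100, 1962, 1070, 797, 686, 390 bp

Linear molecule, 6 cuts → 7 fragments:
  2100 − 0 = 2100 bp
  2490 − 2100 = 390 bp
  4452 − 2490 = 1962 bp
  5138 − 4452 = 686 bp
  5935 − 5138 = 797 bp
  7005 − 5935 = 1070 bp
  10507 − 7005 = 3502 bp
Sorted largest to smallest: 3502, 2100, 1962, 1070, 797, 686, 390 bp.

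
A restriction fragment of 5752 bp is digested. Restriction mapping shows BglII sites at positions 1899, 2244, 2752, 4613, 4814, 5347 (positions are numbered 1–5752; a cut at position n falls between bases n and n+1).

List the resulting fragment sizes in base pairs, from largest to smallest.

Linear molecule, 6 cuts → 7 fragments:
  1899 − 0 = 1899 bp
  2244 − 1899 = 345 bp
  2752 − 2244 = 508 bp
  4613 − 2752 = 1861 bp
  4814 − 4613 = 201 bp
  5347 − 4814 = 533 bp
  5752 − 5347 = 405 bp
Sorted largest to smallest: 1899, 1861, 533, 508, 405, 345, 201 bp.

1899, 1861, 533, 508, 405, 345, 201 bp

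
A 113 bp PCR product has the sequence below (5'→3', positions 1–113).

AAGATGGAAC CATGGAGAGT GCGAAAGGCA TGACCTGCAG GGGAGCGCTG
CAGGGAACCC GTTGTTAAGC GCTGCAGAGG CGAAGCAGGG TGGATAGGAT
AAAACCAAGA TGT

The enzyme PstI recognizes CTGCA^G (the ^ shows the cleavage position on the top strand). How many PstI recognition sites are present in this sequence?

CTGCAG occurs starting at positions 35, 48, 72.
PstI cuts at 3 sites.

3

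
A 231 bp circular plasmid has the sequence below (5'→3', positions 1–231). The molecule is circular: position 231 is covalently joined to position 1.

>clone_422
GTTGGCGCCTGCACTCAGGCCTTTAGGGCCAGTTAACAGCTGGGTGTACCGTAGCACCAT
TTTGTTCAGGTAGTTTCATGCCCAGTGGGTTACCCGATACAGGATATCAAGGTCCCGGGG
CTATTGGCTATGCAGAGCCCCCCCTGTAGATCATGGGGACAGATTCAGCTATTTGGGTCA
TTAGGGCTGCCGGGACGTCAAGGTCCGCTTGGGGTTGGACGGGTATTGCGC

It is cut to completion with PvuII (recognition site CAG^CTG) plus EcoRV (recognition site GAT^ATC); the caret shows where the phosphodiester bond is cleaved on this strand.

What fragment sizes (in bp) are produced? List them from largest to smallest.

The PvuII site (CAGCTG) starts at position 37.
PvuII cuts after base 3 of each site, so after position 39.
The EcoRV site (GATATC) starts at position 103.
EcoRV cuts after base 3 of each site, so after position 105.
Combined cut positions: 39, 105.
Circular molecule, 2 cuts → 2 fragments:
  40–105 → 66 bp
  106–231 then 1–39 → 126 + 39 = 165 bp
Sorted largest to smallest: 165, 66 bp.

165, 66 bp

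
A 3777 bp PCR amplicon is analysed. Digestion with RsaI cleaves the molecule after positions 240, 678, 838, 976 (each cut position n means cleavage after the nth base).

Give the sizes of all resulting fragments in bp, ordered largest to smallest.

Linear molecule, 4 cuts → 5 fragments:
  240 − 0 = 240 bp
  678 − 240 = 438 bp
  838 − 678 = 160 bp
  976 − 838 = 138 bp
  3777 − 976 = 2801 bp
Sorted largest to smallest: 2801, 438, 240, 160, 138 bp.

2801, 438, 240, 160, 138 bp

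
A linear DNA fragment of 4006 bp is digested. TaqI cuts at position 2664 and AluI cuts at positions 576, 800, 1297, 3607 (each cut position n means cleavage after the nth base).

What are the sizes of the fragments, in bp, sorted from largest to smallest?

Combined cut positions (sorted): 576, 800, 1297, 2664, 3607.
Linear molecule, 5 cuts → 6 fragments:
  576 − 0 = 576 bp
  800 − 576 = 224 bp
  1297 − 800 = 497 bp
  2664 − 1297 = 1367 bp
  3607 − 2664 = 943 bp
  4006 − 3607 = 399 bp
Sorted largest to smallest: 1367, 943, 576, 497, 399, 224 bp.

1367, 943, 576, 497, 399, 224 bp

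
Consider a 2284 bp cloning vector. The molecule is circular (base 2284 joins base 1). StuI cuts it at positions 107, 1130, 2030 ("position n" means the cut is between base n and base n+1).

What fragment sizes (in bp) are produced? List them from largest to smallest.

Circular molecule, 3 cuts → 3 fragments:
  1130 − 107 = 1023 bp
  2030 − 1130 = 900 bp
  wrap: 2284 − 2030 + 107 = 361 bp
Sorted largest to smallest: 1023, 900, 361 bp.

1023, 900, 361 bp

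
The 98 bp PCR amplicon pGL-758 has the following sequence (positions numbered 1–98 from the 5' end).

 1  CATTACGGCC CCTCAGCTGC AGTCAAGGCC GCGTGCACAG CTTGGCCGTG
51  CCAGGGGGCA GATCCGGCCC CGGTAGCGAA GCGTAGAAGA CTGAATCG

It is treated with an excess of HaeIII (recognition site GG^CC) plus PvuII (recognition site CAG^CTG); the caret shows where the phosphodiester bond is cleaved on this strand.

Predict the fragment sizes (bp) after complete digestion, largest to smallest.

HaeIII sites (GGCC) start at positions 7, 27, 44, 66.
HaeIII cuts after base 2 of each site, so after positions 8, 28, 45, 67.
The PvuII site (CAGCTG) starts at position 14.
PvuII cuts after base 3 of each site, so after position 16.
Combined cut positions: 8, 16, 28, 45, 67.
Linear molecule, 5 cuts → 6 fragments:
  1–8 → 8 bp
  9–16 → 8 bp
  17–28 → 12 bp
  29–45 → 17 bp
  46–67 → 22 bp
  68–98 → 31 bp
Sorted largest to smallest: 31, 22, 17, 12, 8, 8 bp.

31, 22, 17, 12, 8, 8 bp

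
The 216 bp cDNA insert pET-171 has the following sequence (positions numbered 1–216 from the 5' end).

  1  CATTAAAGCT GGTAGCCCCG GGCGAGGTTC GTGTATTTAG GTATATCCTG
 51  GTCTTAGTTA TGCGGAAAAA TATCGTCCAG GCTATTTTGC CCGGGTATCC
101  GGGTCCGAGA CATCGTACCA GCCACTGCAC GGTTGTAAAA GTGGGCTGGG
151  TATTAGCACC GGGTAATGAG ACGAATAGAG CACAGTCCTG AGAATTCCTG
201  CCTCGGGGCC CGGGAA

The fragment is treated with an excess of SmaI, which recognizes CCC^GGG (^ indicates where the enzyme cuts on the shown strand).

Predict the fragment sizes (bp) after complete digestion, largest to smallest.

SmaI sites (CCCGGG) start at positions 17, 90, 209.
SmaI cuts after base 3 of each site, so after positions 19, 92, 211.
Linear molecule, 3 cuts → 4 fragments:
  1–19 → 19 bp
  20–92 → 73 bp
  93–211 → 119 bp
  212–216 → 5 bp
Sorted largest to smallest: 119, 73, 19, 5 bp.

119, 73, 19, 5 bp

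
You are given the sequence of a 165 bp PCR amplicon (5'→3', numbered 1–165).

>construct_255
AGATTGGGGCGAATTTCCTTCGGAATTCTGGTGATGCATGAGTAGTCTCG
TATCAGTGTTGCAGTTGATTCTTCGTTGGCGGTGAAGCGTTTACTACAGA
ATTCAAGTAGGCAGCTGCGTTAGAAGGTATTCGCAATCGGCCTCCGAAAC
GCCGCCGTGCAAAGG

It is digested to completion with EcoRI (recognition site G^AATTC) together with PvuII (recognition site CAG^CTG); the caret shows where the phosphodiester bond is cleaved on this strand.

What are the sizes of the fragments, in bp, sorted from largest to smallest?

EcoRI sites (GAATTC) start at positions 23, 99.
EcoRI cuts after the first base of each site, so after positions 23, 99.
The PvuII site (CAGCTG) starts at position 112.
PvuII cuts after base 3 of each site, so after position 114.
Combined cut positions: 23, 99, 114.
Linear molecule, 3 cuts → 4 fragments:
  1–23 → 23 bp
  24–99 → 76 bp
  100–114 → 15 bp
  115–165 → 51 bp
Sorted largest to smallest: 76, 51, 23, 15 bp.

76, 51, 23, 15 bp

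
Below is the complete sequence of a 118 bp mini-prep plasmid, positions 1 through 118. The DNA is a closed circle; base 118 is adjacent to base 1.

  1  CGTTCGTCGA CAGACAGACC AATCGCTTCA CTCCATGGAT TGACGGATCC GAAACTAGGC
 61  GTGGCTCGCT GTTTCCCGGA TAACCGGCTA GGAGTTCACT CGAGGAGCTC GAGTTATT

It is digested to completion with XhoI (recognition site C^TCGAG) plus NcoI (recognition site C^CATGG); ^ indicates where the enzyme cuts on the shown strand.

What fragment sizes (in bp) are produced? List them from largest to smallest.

66, 43, 9 bp

XhoI sites (CTCGAG) start at positions 99, 108.
XhoI cuts after the first base of each site, so after positions 99, 108.
The NcoI site (CCATGG) starts at position 33.
NcoI cuts after the first base of each site, so after position 33.
Combined cut positions: 33, 99, 108.
Circular molecule, 3 cuts → 3 fragments:
  34–99 → 66 bp
  100–108 → 9 bp
  109–118 then 1–33 → 10 + 33 = 43 bp
Sorted largest to smallest: 66, 43, 9 bp.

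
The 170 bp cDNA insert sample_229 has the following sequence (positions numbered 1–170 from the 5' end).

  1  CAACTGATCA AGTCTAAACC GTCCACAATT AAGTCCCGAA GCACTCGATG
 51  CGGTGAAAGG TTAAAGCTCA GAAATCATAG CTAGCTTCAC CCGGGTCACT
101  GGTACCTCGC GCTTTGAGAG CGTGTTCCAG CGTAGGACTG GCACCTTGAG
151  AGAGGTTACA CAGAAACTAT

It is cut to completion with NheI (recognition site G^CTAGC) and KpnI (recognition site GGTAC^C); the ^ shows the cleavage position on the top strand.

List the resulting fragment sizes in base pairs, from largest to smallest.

80, 65, 25 bp

The NheI site (GCTAGC) starts at position 80.
NheI cuts after the first base of each site, so after position 80.
The KpnI site (GGTACC) starts at position 101.
KpnI cuts after base 5 of each site (before the last base), so after position 105.
Combined cut positions: 80, 105.
Linear molecule, 2 cuts → 3 fragments:
  1–80 → 80 bp
  81–105 → 25 bp
  106–170 → 65 bp
Sorted largest to smallest: 80, 65, 25 bp.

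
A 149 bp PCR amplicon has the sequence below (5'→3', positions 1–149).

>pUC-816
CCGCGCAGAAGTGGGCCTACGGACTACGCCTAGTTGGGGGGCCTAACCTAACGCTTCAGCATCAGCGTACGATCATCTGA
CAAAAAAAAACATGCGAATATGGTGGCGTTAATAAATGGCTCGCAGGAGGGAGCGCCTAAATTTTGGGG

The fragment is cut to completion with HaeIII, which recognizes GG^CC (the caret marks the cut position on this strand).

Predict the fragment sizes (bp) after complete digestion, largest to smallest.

HaeIII sites (GGCC) start at positions 14, 40.
HaeIII cuts after base 2 of each site, so after positions 15, 41.
Linear molecule, 2 cuts → 3 fragments:
  1–15 → 15 bp
  16–41 → 26 bp
  42–149 → 108 bp
Sorted largest to smallest: 108, 26, 15 bp.

108, 26, 15 bp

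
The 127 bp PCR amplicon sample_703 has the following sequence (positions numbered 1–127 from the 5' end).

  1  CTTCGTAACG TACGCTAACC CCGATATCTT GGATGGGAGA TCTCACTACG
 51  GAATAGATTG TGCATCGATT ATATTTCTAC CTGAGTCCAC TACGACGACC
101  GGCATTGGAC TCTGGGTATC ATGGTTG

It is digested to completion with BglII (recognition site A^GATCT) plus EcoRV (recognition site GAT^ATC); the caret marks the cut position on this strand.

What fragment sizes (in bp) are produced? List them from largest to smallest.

89, 25, 13 bp

The BglII site (AGATCT) starts at position 38.
BglII cuts after the first base of each site, so after position 38.
The EcoRV site (GATATC) starts at position 23.
EcoRV cuts after base 3 of each site, so after position 25.
Combined cut positions: 25, 38.
Linear molecule, 2 cuts → 3 fragments:
  1–25 → 25 bp
  26–38 → 13 bp
  39–127 → 89 bp
Sorted largest to smallest: 89, 25, 13 bp.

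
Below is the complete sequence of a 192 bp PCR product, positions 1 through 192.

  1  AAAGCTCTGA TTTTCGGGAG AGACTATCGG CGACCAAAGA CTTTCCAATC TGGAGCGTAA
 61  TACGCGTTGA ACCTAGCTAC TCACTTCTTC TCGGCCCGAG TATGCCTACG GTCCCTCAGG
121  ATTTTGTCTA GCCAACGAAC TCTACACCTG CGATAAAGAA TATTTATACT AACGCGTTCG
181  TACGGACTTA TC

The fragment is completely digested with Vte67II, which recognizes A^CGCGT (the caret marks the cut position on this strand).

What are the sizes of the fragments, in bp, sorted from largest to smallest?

Vte67II sites (ACGCGT) start at positions 62, 172.
Vte67II cuts after the first base of each site, so after positions 62, 172.
Linear molecule, 2 cuts → 3 fragments:
  1–62 → 62 bp
  63–172 → 110 bp
  173–192 → 20 bp
Sorted largest to smallest: 110, 62, 20 bp.

110, 62, 20 bp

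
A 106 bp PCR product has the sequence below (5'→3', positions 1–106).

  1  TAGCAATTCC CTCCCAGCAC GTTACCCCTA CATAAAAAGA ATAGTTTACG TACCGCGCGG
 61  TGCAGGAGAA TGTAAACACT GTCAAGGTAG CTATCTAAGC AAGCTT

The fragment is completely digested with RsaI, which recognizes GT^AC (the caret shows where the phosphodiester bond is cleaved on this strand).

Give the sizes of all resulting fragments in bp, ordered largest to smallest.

The RsaI site (GTAC) starts at position 50.
RsaI cuts after base 2 of each site, so after position 51.
Linear molecule, 1 cut → 2 fragments:
  1–51 → 51 bp
  52–106 → 55 bp
Sorted largest to smallest: 55, 51 bp.

55, 51 bp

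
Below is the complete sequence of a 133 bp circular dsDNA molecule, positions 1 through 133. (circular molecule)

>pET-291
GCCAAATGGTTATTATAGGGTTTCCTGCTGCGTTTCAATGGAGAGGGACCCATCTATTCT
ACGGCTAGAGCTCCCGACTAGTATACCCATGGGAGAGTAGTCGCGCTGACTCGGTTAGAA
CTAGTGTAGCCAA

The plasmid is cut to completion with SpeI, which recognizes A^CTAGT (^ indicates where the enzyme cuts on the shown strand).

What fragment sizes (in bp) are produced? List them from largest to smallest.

90, 43 bp

SpeI sites (ACTAGT) start at positions 77, 120.
SpeI cuts after the first base of each site, so after positions 77, 120.
Circular molecule, 2 cuts → 2 fragments:
  78–120 → 43 bp
  121–133 then 1–77 → 13 + 77 = 90 bp
Sorted largest to smallest: 90, 43 bp.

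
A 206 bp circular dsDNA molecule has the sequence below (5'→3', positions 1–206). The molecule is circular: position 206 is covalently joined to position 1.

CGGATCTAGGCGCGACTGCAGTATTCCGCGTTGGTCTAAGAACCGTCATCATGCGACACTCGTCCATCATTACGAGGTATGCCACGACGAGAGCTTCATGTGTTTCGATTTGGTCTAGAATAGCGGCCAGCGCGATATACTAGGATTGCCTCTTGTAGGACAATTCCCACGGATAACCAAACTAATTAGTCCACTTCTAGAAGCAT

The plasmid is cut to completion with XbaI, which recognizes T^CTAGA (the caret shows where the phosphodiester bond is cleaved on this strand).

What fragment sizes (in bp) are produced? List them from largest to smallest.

124, 82 bp

XbaI sites (TCTAGA) start at positions 114, 196.
XbaI cuts after the first base of each site, so after positions 114, 196.
Circular molecule, 2 cuts → 2 fragments:
  115–196 → 82 bp
  197–206 then 1–114 → 10 + 114 = 124 bp
Sorted largest to smallest: 124, 82 bp.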